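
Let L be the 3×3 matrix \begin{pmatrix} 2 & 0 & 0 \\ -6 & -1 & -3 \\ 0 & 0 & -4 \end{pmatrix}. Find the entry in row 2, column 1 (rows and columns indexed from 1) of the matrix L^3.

Characteristic polynomial: s^3 + 3s^2 - 6s - 8 = (s - 2)(s + 1)(s + 4), so the eigenvalues are -4, -1, 2.
s=2: eigenvector (1, -2, 0).
s=-1: eigenvector (0, 1, 0).
s=-4: eigenvector (0, 1, 1).
P = [[1, 0, 0], [-2, 1, 1], [0, 0, 1]], D = diag(2, -1, -4), P⁻¹ = [[1, 0, 0], [2, 1, -1], [0, 0, 1]].
L³ = P·diag(8, -1, -64)·P⁻¹ = [[8, 0, 0], [-18, -1, -63], [0, 0, -64]].
The requested entry is -18.

-18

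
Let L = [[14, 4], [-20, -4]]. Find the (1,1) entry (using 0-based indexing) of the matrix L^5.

-25984

Characteristic polynomial: t^2 - 10t + 24 = (t - 6)(t - 4), so the eigenvalues are 4, 6.
t=6: eigenvector (-1, 2).
t=4: eigenvector (2, -5).
P = [[-1, 2], [2, -5]], D = diag(6, 4), P⁻¹ = [[-5, -2], [-2, -1]].
L⁵ = P·diag(7776, 1024)·P⁻¹ = [[34784, 13504], [-67520, -25984]].
The requested entry is -25984.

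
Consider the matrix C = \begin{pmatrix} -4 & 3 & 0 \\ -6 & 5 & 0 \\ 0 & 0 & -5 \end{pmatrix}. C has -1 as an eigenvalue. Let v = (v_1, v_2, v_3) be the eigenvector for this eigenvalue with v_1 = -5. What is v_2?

-5

C + 1I = [[-3, 3, 0], [-6, 6, 0], [0, 0, -4]].
Solving (C + 1I)v = 0 gives the eigenspace spanned by (-5, -5, 0).
With v_1 = -5, v = (-5, -5, 0), so v_2 = -5.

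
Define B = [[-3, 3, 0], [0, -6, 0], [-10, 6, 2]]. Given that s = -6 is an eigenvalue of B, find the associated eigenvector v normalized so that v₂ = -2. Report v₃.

4

B + 6I = [[3, 3, 0], [0, 0, 0], [-10, 6, 8]].
Solving (B + 6I)v = 0 gives the eigenspace spanned by (2, -2, 4).
With v₂ = -2, v = (2, -2, 4), so v₃ = 4.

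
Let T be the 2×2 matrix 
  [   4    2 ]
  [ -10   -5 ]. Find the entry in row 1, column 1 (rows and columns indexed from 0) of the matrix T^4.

Characteristic polynomial: λ^2 + λ = λ(λ + 1), so the eigenvalues are -1, 0.
λ=0: eigenvector (1, -2).
λ=-1: eigenvector (-2, 5).
P = [[1, -2], [-2, 5]], D = diag(0, -1), P⁻¹ = [[5, 2], [2, 1]].
T⁴ = P·diag(0, 1)·P⁻¹ = [[-4, -2], [10, 5]].
The requested entry is 5.

5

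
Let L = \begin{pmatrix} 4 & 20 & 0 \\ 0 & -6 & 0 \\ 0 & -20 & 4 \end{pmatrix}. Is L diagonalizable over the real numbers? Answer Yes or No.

Characteristic polynomial: p(r) = r^3 - 2r^2 - 32r + 96 = (r - 4)^2(r + 6).
r = 4 has algebraic multiplicity 2; rank(L − 4I) = 1, so geometric multiplicity = 2.
Every eigenvalue has geometric = algebraic multiplicity, so L is diagonalizable.

Yes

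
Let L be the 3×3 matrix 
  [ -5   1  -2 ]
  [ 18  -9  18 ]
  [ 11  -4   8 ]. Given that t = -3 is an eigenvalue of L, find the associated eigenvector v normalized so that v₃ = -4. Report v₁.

L + 3I = [[-2, 1, -2], [18, -6, 18], [11, -4, 11]].
Solving (L + 3I)v = 0 gives the eigenspace spanned by (4, 0, -4).
With v₃ = -4, v = (4, 0, -4), so v₁ = 4.

4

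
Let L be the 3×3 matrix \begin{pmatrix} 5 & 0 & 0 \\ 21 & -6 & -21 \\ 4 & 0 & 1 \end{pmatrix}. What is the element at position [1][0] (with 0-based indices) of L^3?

651

Characteristic polynomial: t^3 - 31t + 30 = (t - 5)(t - 1)(t + 6), so the eigenvalues are -6, 1, 5.
t=-6: eigenvector (0, 1, 0).
t=5: eigenvector (1, 0, 1).
t=1: eigenvector (0, -3, 1).
P = [[0, 1, 0], [1, 0, -3], [0, 1, 1]], D = diag(-6, 5, 1), P⁻¹ = [[-3, 1, 3], [1, 0, 0], [-1, 0, 1]].
L³ = P·diag(-216, 125, 1)·P⁻¹ = [[125, 0, 0], [651, -216, -651], [124, 0, 1]].
The requested entry is 651.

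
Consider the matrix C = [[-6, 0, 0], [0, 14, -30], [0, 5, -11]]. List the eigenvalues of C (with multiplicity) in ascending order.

-6, -1, 4

Characteristic polynomial: p(μ) = μ^3 + 3μ^2 - 22μ - 24 = (μ - 4)(μ + 1)(μ + 6).
Roots (with multiplicity): -6, -1, 4.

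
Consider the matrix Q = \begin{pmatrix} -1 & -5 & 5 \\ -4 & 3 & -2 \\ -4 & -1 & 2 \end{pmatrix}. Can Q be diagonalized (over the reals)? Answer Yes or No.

Characteristic polynomial: p(r) = r^3 - 4r^2 - r + 4 = (r - 4)(r - 1)(r + 1).
All 3 eigenvalues are distinct, so Q is diagonalizable.

Yes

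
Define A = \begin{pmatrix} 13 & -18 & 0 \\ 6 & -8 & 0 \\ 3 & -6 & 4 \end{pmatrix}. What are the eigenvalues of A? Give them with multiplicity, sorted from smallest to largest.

Characteristic polynomial: p(s) = s^3 - 9s^2 + 24s - 16 = (s - 4)^2(s - 1).
Roots (with multiplicity): 1, 4, 4.

1, 4, 4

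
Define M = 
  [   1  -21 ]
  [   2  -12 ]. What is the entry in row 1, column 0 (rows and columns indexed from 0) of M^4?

Characteristic polynomial: s^2 + 11s + 30 = (s + 5)(s + 6), so the eigenvalues are -6, -5.
s=-5: eigenvector (7, 2).
s=-6: eigenvector (3, 1).
P = [[7, 3], [2, 1]], D = diag(-5, -6), P⁻¹ = [[1, -3], [-2, 7]].
M⁴ = P·diag(625, 1296)·P⁻¹ = [[-3401, 14091], [-1342, 5322]].
The requested entry is -1342.

-1342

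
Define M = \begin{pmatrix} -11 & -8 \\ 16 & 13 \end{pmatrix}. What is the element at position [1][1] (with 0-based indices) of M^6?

Characteristic polynomial: t^2 - 2t - 15 = (t - 5)(t + 3), so the eigenvalues are -3, 5.
t=5: eigenvector (-1, 2).
t=-3: eigenvector (-1, 1).
P = [[-1, -1], [2, 1]], D = diag(5, -3), P⁻¹ = [[1, 1], [-2, -1]].
M⁶ = P·diag(15625, 729)·P⁻¹ = [[-14167, -14896], [29792, 30521]].
The requested entry is 30521.

30521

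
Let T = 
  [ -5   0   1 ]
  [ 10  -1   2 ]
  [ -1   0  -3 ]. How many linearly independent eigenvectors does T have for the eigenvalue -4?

T + 4I = [[-1, 0, 1], [10, 3, 2], [-1, 0, 1]].
This matrix has rank 2, so its null space has dimension 3 − 2 = 1.

1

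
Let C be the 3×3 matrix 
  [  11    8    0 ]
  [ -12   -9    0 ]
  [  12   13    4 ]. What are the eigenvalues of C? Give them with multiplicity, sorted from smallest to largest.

Characteristic polynomial: p(r) = r^3 - 6r^2 + 5r + 12 = (r - 4)(r - 3)(r + 1).
Roots (with multiplicity): -1, 3, 4.

-1, 3, 4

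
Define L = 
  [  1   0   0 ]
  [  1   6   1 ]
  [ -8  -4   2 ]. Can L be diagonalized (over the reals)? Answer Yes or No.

No

Characteristic polynomial: p(s) = s^3 - 9s^2 + 24s - 16 = (s - 4)^2(s - 1).
s = 4 has algebraic multiplicity 2; rank(L − 4I) = 2, so geometric multiplicity = 1.
Geometric multiplicity < algebraic multiplicity, so L is not diagonalizable.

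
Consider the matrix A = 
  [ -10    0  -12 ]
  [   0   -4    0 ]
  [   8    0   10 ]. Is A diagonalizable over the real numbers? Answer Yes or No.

Yes

Characteristic polynomial: p(λ) = λ^3 + 4λ^2 - 4λ - 16 = (λ - 2)(λ + 2)(λ + 4).
All 3 eigenvalues are distinct, so A is diagonalizable.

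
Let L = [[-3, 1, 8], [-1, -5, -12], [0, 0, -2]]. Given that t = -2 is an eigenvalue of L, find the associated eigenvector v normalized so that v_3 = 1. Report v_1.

L + 2I = [[-1, 1, 8], [-1, -3, -12], [0, 0, 0]].
Solving (L + 2I)v = 0 gives the eigenspace spanned by (3, -5, 1).
With v_3 = 1, v = (3, -5, 1), so v_1 = 3.

3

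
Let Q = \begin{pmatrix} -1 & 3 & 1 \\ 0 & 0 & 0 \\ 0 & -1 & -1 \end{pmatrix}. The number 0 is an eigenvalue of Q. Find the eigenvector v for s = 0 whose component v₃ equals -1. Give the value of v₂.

Q = [[-1, 3, 1], [0, 0, 0], [0, -1, -1]].
Solving (Q)v = 0 gives the eigenspace spanned by (2, 1, -1).
With v₃ = -1, v = (2, 1, -1), so v₂ = 1.

1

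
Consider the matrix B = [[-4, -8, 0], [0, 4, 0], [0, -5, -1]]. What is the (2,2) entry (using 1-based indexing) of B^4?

Characteristic polynomial: μ^3 + μ^2 - 16μ - 16 = (μ - 4)(μ + 1)(μ + 4), so the eigenvalues are -4, -1, 4.
μ=-4: eigenvector (1, 0, 0).
μ=4: eigenvector (-1, 1, -1).
μ=-1: eigenvector (0, 0, 1).
P = [[1, -1, 0], [0, 1, 0], [0, -1, 1]], D = diag(-4, 4, -1), P⁻¹ = [[1, 1, 0], [0, 1, 0], [0, 1, 1]].
B⁴ = P·diag(256, 256, 1)·P⁻¹ = [[256, 0, 0], [0, 256, 0], [0, -255, 1]].
The requested entry is 256.

256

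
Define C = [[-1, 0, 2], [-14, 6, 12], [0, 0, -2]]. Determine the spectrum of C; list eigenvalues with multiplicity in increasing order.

Characteristic polynomial: p(λ) = λ^3 - 3λ^2 - 16λ - 12 = (λ - 6)(λ + 1)(λ + 2).
Roots (with multiplicity): -2, -1, 6.

-2, -1, 6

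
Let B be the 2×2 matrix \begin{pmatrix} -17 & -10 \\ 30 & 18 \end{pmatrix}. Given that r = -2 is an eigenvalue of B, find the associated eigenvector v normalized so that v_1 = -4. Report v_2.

6

B + 2I = [[-15, -10], [30, 20]].
Solving (B + 2I)v = 0 gives the eigenspace spanned by (-4, 6).
With v_1 = -4, v = (-4, 6), so v_2 = 6.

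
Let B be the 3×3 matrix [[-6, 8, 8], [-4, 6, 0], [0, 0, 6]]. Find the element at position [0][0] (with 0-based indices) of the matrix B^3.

Characteristic polynomial: μ^3 - 6μ^2 - 4μ + 24 = (μ - 6)(μ - 2)(μ + 2), so the eigenvalues are -2, 2, 6.
μ=2: eigenvector (-1, -1, 0).
μ=-2: eigenvector (2, 1, 0).
μ=6: eigenvector (0, -1, 1).
P = [[-1, 2, 0], [-1, 1, -1], [0, 0, 1]], D = diag(2, -2, 6), P⁻¹ = [[1, -2, -2], [1, -1, -1], [0, 0, 1]].
B³ = P·diag(8, -8, 216)·P⁻¹ = [[-24, 32, 32], [-16, 24, -192], [0, 0, 216]].
The requested entry is -24.

-24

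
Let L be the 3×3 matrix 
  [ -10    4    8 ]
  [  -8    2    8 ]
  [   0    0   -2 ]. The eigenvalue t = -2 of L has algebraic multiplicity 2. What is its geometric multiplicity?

2

L + 2I = [[-8, 4, 8], [-8, 4, 8], [0, 0, 0]].
This matrix has rank 1, so its null space has dimension 3 − 1 = 2.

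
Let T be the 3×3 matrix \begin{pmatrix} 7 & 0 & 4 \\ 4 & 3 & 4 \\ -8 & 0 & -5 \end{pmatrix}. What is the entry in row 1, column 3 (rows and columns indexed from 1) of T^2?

8

Characteristic polynomial: s^3 - 5s^2 + 3s + 9 = (s - 3)^2(s + 1), so the eigenvalues are -1, 3, 3.
s=3: eigenvector (1, 2, -1).
s=3: eigenvector (0, 1, 0).
s=-1: eigenvector (-1, -1, 2).
P = [[1, 0, -1], [2, 1, -1], [-1, 0, 2]], D = diag(3, 3, -1), P⁻¹ = [[2, 0, 1], [-3, 1, -1], [1, 0, 1]].
T² = P·diag(9, 9, 1)·P⁻¹ = [[17, 0, 8], [8, 9, 8], [-16, 0, -7]].
The requested entry is 8.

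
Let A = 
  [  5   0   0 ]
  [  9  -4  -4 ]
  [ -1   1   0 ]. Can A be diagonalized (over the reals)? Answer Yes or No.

Characteristic polynomial: p(λ) = λ^3 - λ^2 - 16λ - 20 = (λ - 5)(λ + 2)^2.
λ = -2 has algebraic multiplicity 2; rank(A + 2I) = 2, so geometric multiplicity = 1.
Geometric multiplicity < algebraic multiplicity, so A is not diagonalizable.

No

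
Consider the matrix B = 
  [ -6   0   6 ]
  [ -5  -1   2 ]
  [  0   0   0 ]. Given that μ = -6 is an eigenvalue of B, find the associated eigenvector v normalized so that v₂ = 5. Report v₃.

0

B + 6I = [[0, 0, 6], [-5, 5, 2], [0, 0, 6]].
Solving (B + 6I)v = 0 gives the eigenspace spanned by (5, 5, 0).
With v₂ = 5, v = (5, 5, 0), so v₃ = 0.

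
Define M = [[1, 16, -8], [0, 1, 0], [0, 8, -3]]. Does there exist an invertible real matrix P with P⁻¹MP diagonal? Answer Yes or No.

Yes

Characteristic polynomial: p(λ) = λ^3 + λ^2 - 5λ + 3 = (λ - 1)^2(λ + 3).
λ = 1 has algebraic multiplicity 2; rank(M − 1I) = 1, so geometric multiplicity = 2.
Every eigenvalue has geometric = algebraic multiplicity, so M is diagonalizable.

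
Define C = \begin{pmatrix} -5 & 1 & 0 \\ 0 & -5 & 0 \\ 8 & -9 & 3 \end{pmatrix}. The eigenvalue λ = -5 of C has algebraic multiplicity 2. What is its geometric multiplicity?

C + 5I = [[0, 1, 0], [0, 0, 0], [8, -9, 8]].
This matrix has rank 2, so its null space has dimension 3 − 2 = 1.

1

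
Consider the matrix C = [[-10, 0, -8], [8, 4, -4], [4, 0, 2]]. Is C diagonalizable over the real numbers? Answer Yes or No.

Yes

Characteristic polynomial: p(s) = s^3 + 4s^2 - 20s - 48 = (s - 4)(s + 2)(s + 6).
All 3 eigenvalues are distinct, so C is diagonalizable.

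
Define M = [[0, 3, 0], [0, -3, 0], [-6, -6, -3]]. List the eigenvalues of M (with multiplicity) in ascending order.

-3, -3, 0

Characteristic polynomial: p(μ) = μ^3 + 6μ^2 + 9μ = μ(μ + 3)^2.
Roots (with multiplicity): -3, -3, 0.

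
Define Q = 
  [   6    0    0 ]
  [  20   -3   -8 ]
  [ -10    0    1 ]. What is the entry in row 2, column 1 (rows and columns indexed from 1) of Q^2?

Characteristic polynomial: λ^3 - 4λ^2 - 15λ + 18 = (λ - 6)(λ - 1)(λ + 3), so the eigenvalues are -3, 1, 6.
λ=-3: eigenvector (0, 1, 0).
λ=6: eigenvector (1, 4, -2).
λ=1: eigenvector (0, -2, 1).
P = [[0, 1, 0], [1, 4, -2], [0, -2, 1]], D = diag(-3, 6, 1), P⁻¹ = [[0, 1, 2], [1, 0, 0], [2, 0, 1]].
Q² = P·diag(9, 36, 1)·P⁻¹ = [[36, 0, 0], [140, 9, 16], [-70, 0, 1]].
The requested entry is 140.

140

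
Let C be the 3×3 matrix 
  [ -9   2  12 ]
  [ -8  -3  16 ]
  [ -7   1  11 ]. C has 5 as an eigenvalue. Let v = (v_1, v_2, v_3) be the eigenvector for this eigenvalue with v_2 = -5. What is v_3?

C − 5I = [[-14, 2, 12], [-8, -8, 16], [-7, 1, 6]].
Solving (C − 5I)v = 0 gives the eigenspace spanned by (-5, -5, -5).
With v_2 = -5, v = (-5, -5, -5), so v_3 = -5.

-5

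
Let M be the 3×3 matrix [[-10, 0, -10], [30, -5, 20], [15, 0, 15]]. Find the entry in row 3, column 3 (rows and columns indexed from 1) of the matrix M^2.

75

Characteristic polynomial: s^3 - 25s = s(s - 5)(s + 5), so the eigenvalues are -5, 0, 5.
s=5: eigenvector (-2, 0, 3).
s=-5: eigenvector (0, 1, 0).
s=0: eigenvector (1, 2, -1).
P = [[-2, 0, 1], [0, 1, 2], [3, 0, -1]], D = diag(5, -5, 0), P⁻¹ = [[1, 0, 1], [-6, 1, -4], [3, 0, 2]].
M² = P·diag(25, 25, 0)·P⁻¹ = [[-50, 0, -50], [-150, 25, -100], [75, 0, 75]].
The requested entry is 75.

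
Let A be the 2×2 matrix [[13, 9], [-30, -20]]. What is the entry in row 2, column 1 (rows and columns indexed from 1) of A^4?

Characteristic polynomial: r^2 + 7r + 10 = (r + 2)(r + 5), so the eigenvalues are -5, -2.
r=-5: eigenvector (1, -2).
r=-2: eigenvector (3, -5).
P = [[1, 3], [-2, -5]], D = diag(-5, -2), P⁻¹ = [[-5, -3], [2, 1]].
A⁴ = P·diag(625, 16)·P⁻¹ = [[-3029, -1827], [6090, 3670]].
The requested entry is 6090.

6090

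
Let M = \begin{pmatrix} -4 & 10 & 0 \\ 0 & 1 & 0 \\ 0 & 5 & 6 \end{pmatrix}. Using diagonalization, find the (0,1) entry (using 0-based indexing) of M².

-30

Characteristic polynomial: λ^3 - 3λ^2 - 22λ + 24 = (λ - 6)(λ - 1)(λ + 4), so the eigenvalues are -4, 1, 6.
λ=6: eigenvector (0, 0, 1).
λ=1: eigenvector (2, 1, -1).
λ=-4: eigenvector (1, 0, 0).
P = [[0, 2, 1], [0, 1, 0], [1, -1, 0]], D = diag(6, 1, -4), P⁻¹ = [[0, 1, 1], [0, 1, 0], [1, -2, 0]].
M² = P·diag(36, 1, 16)·P⁻¹ = [[16, -30, 0], [0, 1, 0], [0, 35, 36]].
The requested entry is -30.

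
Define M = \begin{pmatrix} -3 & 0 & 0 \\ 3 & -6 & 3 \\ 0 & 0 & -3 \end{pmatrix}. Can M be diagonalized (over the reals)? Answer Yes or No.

Characteristic polynomial: p(t) = t^3 + 12t^2 + 45t + 54 = (t + 3)^2(t + 6).
t = -3 has algebraic multiplicity 2; rank(M + 3I) = 1, so geometric multiplicity = 2.
Every eigenvalue has geometric = algebraic multiplicity, so M is diagonalizable.

Yes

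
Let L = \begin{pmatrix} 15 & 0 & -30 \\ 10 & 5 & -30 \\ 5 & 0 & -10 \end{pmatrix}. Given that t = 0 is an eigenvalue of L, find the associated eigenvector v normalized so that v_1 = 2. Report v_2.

L = [[15, 0, -30], [10, 5, -30], [5, 0, -10]].
Solving (L)v = 0 gives the eigenspace spanned by (2, 2, 1).
With v_1 = 2, v = (2, 2, 1), so v_2 = 2.

2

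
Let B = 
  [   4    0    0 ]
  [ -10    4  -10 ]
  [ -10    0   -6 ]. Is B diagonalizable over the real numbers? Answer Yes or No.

Yes

Characteristic polynomial: p(r) = r^3 - 2r^2 - 32r + 96 = (r - 4)^2(r + 6).
r = 4 has algebraic multiplicity 2; rank(B − 4I) = 1, so geometric multiplicity = 2.
Every eigenvalue has geometric = algebraic multiplicity, so B is diagonalizable.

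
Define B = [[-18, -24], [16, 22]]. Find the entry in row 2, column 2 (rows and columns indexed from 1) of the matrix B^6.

Characteristic polynomial: μ^2 - 4μ - 12 = (μ - 6)(μ + 2), so the eigenvalues are -2, 6.
μ=-2: eigenvector (3, -2).
μ=6: eigenvector (-1, 1).
P = [[3, -1], [-2, 1]], D = diag(-2, 6), P⁻¹ = [[1, 1], [2, 3]].
B⁶ = P·diag(64, 46656)·P⁻¹ = [[-93120, -139776], [93184, 139840]].
The requested entry is 139840.

139840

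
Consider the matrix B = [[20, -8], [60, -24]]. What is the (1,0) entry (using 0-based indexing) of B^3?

960

Characteristic polynomial: r^2 + 4r = r(r + 4), so the eigenvalues are -4, 0.
r=-4: eigenvector (-1, -3).
r=0: eigenvector (2, 5).
P = [[-1, 2], [-3, 5]], D = diag(-4, 0), P⁻¹ = [[5, -2], [3, -1]].
B³ = P·diag(-64, 0)·P⁻¹ = [[320, -128], [960, -384]].
The requested entry is 960.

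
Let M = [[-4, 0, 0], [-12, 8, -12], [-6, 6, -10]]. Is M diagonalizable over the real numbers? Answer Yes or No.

Yes

Characteristic polynomial: p(λ) = λ^3 + 6λ^2 - 32 = (λ - 2)(λ + 4)^2.
λ = -4 has algebraic multiplicity 2; rank(M + 4I) = 1, so geometric multiplicity = 2.
Every eigenvalue has geometric = algebraic multiplicity, so M is diagonalizable.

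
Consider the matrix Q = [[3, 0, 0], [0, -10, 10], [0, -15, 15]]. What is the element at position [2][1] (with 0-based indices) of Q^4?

-1875

Characteristic polynomial: t^3 - 8t^2 + 15t = t(t - 5)(t - 3), so the eigenvalues are 0, 3, 5.
t=5: eigenvector (0, -2, -3).
t=3: eigenvector (1, 0, 0).
t=0: eigenvector (0, 1, 1).
P = [[0, 1, 0], [-2, 0, 1], [-3, 0, 1]], D = diag(5, 3, 0), P⁻¹ = [[0, 1, -1], [1, 0, 0], [0, 3, -2]].
Q⁴ = P·diag(625, 81, 0)·P⁻¹ = [[81, 0, 0], [0, -1250, 1250], [0, -1875, 1875]].
The requested entry is -1875.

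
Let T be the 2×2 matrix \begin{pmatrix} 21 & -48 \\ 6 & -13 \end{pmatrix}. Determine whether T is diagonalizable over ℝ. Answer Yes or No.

Characteristic polynomial: p(λ) = λ^2 - 8λ + 15 = (λ - 5)(λ - 3).
All 2 eigenvalues are distinct, so T is diagonalizable.

Yes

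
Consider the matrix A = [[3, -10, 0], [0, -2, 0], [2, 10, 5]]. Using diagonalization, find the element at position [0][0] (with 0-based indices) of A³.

Characteristic polynomial: λ^3 - 6λ^2 - λ + 30 = (λ - 5)(λ - 3)(λ + 2), so the eigenvalues are -2, 3, 5.
λ=3: eigenvector (1, 0, -1).
λ=-2: eigenvector (2, 1, -2).
λ=5: eigenvector (0, 0, 1).
P = [[1, 2, 0], [0, 1, 0], [-1, -2, 1]], D = diag(3, -2, 5), P⁻¹ = [[1, -2, 0], [0, 1, 0], [1, 0, 1]].
A³ = P·diag(27, -8, 125)·P⁻¹ = [[27, -70, 0], [0, -8, 0], [98, 70, 125]].
The requested entry is 27.

27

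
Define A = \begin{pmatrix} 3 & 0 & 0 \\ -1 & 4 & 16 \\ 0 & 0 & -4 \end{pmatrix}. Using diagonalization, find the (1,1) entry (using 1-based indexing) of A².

Characteristic polynomial: t^3 - 3t^2 - 16t + 48 = (t - 4)(t - 3)(t + 4), so the eigenvalues are -4, 3, 4.
t=-4: eigenvector (0, -2, 1).
t=4: eigenvector (0, 1, 0).
t=3: eigenvector (1, 1, 0).
P = [[0, 0, 1], [-2, 1, 1], [1, 0, 0]], D = diag(-4, 4, 3), P⁻¹ = [[0, 0, 1], [-1, 1, 2], [1, 0, 0]].
A² = P·diag(16, 16, 9)·P⁻¹ = [[9, 0, 0], [-7, 16, 0], [0, 0, 16]].
The requested entry is 9.

9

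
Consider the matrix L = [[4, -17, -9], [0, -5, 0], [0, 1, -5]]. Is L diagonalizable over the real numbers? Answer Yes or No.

No

Characteristic polynomial: p(r) = r^3 + 6r^2 - 15r - 100 = (r - 4)(r + 5)^2.
r = -5 has algebraic multiplicity 2; rank(L + 5I) = 2, so geometric multiplicity = 1.
Geometric multiplicity < algebraic multiplicity, so L is not diagonalizable.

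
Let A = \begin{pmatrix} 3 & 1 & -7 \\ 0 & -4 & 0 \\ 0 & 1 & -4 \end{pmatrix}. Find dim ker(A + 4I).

1

A + 4I = [[7, 1, -7], [0, 0, 0], [0, 1, 0]].
This matrix has rank 2, so its null space has dimension 3 − 2 = 1.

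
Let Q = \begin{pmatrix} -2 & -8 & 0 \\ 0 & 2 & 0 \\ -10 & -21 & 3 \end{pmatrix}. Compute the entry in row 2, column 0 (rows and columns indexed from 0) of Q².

Characteristic polynomial: r^3 - 3r^2 - 4r + 12 = (r - 3)(r - 2)(r + 2), so the eigenvalues are -2, 2, 3.
r=-2: eigenvector (1, 0, 2).
r=2: eigenvector (-2, 1, 1).
r=3: eigenvector (0, 0, 1).
P = [[1, -2, 0], [0, 1, 0], [2, 1, 1]], D = diag(-2, 2, 3), P⁻¹ = [[1, 2, 0], [0, 1, 0], [-2, -5, 1]].
Q² = P·diag(4, 4, 9)·P⁻¹ = [[4, 0, 0], [0, 4, 0], [-10, -25, 9]].
The requested entry is -10.

-10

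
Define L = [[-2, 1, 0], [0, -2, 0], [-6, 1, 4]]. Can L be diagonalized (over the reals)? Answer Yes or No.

Characteristic polynomial: p(s) = s^3 - 12s - 16 = (s - 4)(s + 2)^2.
s = -2 has algebraic multiplicity 2; rank(L + 2I) = 2, so geometric multiplicity = 1.
Geometric multiplicity < algebraic multiplicity, so L is not diagonalizable.

No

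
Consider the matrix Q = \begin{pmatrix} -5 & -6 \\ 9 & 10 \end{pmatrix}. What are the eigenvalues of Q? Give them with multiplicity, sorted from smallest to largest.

1, 4

Characteristic polynomial: p(μ) = μ^2 - 5μ + 4 = (μ - 4)(μ - 1).
Roots (with multiplicity): 1, 4.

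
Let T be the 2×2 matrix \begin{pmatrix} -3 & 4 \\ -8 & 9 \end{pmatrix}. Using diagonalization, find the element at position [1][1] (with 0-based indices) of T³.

249

Characteristic polynomial: r^2 - 6r + 5 = (r - 5)(r - 1), so the eigenvalues are 1, 5.
r=5: eigenvector (1, 2).
r=1: eigenvector (1, 1).
P = [[1, 1], [2, 1]], D = diag(5, 1), P⁻¹ = [[-1, 1], [2, -1]].
T³ = P·diag(125, 1)·P⁻¹ = [[-123, 124], [-248, 249]].
The requested entry is 249.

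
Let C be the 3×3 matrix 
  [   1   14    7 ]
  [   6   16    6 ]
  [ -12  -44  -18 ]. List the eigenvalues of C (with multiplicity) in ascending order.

Characteristic polynomial: p(t) = t^3 + t^2 - 26t + 24 = (t - 4)(t - 1)(t + 6).
Roots (with multiplicity): -6, 1, 4.

-6, 1, 4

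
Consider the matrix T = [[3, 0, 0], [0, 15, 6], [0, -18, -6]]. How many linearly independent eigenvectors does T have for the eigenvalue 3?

T − 3I = [[0, 0, 0], [0, 12, 6], [0, -18, -9]].
This matrix has rank 1, so its null space has dimension 3 − 1 = 2.

2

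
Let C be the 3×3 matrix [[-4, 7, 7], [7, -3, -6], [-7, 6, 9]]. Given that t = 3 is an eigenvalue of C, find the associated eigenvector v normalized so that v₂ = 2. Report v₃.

C − 3I = [[-7, 7, 7], [7, -6, -6], [-7, 6, 6]].
Solving (C − 3I)v = 0 gives the eigenspace spanned by (0, 2, -2).
With v₂ = 2, v = (0, 2, -2), so v₃ = -2.

-2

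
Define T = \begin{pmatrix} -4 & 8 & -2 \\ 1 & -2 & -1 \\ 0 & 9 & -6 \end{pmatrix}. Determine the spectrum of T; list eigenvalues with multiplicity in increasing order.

-6, -3, -3

Characteristic polynomial: p(r) = r^3 + 12r^2 + 45r + 54 = (r + 3)^2(r + 6).
Roots (with multiplicity): -6, -3, -3.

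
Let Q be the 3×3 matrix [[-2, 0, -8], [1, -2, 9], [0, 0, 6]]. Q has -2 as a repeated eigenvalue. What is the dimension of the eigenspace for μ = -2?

Q + 2I = [[0, 0, -8], [1, 0, 9], [0, 0, 8]].
This matrix has rank 2, so its null space has dimension 3 − 2 = 1.

1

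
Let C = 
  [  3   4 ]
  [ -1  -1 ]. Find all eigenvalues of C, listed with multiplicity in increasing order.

1, 1

Characteristic polynomial: p(λ) = λ^2 - 2λ + 1 = (λ - 1)^2.
Roots (with multiplicity): 1, 1.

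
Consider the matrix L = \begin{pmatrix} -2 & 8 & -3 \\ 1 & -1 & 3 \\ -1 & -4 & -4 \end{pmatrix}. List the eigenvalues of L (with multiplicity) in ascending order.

-3, -3, -1

Characteristic polynomial: p(s) = s^3 + 7s^2 + 15s + 9 = (s + 1)(s + 3)^2.
Roots (with multiplicity): -3, -3, -1.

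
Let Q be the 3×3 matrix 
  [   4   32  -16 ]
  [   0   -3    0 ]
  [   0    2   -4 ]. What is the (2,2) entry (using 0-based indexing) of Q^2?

16

Characteristic polynomial: μ^3 + 3μ^2 - 16μ - 48 = (μ - 4)(μ + 3)(μ + 4), so the eigenvalues are -4, -3, 4.
μ=4: eigenvector (1, 0, 0).
μ=-3: eigenvector (0, 1, 2).
μ=-4: eigenvector (2, 0, 1).
P = [[1, 0, 2], [0, 1, 0], [0, 2, 1]], D = diag(4, -3, -4), P⁻¹ = [[1, 4, -2], [0, 1, 0], [0, -2, 1]].
Q² = P·diag(16, 9, 16)·P⁻¹ = [[16, 0, 0], [0, 9, 0], [0, -14, 16]].
The requested entry is 16.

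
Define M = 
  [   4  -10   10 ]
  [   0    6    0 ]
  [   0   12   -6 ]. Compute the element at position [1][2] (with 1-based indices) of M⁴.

Characteristic polynomial: r^3 - 4r^2 - 36r + 144 = (r - 6)(r - 4)(r + 6), so the eigenvalues are -6, 4, 6.
r=4: eigenvector (1, 0, 0).
r=6: eigenvector (0, 1, 1).
r=-6: eigenvector (-1, 0, 1).
P = [[1, 0, -1], [0, 1, 0], [0, 1, 1]], D = diag(4, 6, -6), P⁻¹ = [[1, -1, 1], [0, 1, 0], [0, -1, 1]].
M⁴ = P·diag(256, 1296, 1296)·P⁻¹ = [[256, 1040, -1040], [0, 1296, 0], [0, 0, 1296]].
The requested entry is 1040.

1040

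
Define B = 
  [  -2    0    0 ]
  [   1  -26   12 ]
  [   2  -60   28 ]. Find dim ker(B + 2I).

1

B + 2I = [[0, 0, 0], [1, -24, 12], [2, -60, 30]].
This matrix has rank 2, so its null space has dimension 3 − 2 = 1.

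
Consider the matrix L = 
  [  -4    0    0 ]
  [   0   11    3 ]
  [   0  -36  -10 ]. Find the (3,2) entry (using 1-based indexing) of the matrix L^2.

-36

Characteristic polynomial: t^3 + 3t^2 - 6t - 8 = (t - 2)(t + 1)(t + 4), so the eigenvalues are -4, -1, 2.
t=-1: eigenvector (0, -1, 4).
t=-4: eigenvector (1, 0, 0).
t=2: eigenvector (0, -1, 3).
P = [[0, 1, 0], [-1, 0, -1], [4, 0, 3]], D = diag(-1, -4, 2), P⁻¹ = [[0, 3, 1], [1, 0, 0], [0, -4, -1]].
L² = P·diag(1, 16, 4)·P⁻¹ = [[16, 0, 0], [0, 13, 3], [0, -36, -8]].
The requested entry is -36.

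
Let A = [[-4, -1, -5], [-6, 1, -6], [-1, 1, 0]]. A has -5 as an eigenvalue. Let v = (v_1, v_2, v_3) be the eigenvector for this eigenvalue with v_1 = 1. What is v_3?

A + 5I = [[1, -1, -5], [-6, 6, -6], [-1, 1, 5]].
Solving (A + 5I)v = 0 gives the eigenspace spanned by (1, 1, 0).
With v_1 = 1, v = (1, 1, 0), so v_3 = 0.

0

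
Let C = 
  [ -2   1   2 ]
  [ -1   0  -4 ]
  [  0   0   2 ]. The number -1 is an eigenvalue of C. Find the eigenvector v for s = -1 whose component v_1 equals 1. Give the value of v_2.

1

C + 1I = [[-1, 1, 2], [-1, 1, -4], [0, 0, 3]].
Solving (C + 1I)v = 0 gives the eigenspace spanned by (1, 1, 0).
With v_1 = 1, v = (1, 1, 0), so v_2 = 1.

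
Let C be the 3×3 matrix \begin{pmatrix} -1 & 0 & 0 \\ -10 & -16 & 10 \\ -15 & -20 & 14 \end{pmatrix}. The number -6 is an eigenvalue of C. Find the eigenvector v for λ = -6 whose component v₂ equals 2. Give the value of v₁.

C + 6I = [[5, 0, 0], [-10, -10, 10], [-15, -20, 20]].
Solving (C + 6I)v = 0 gives the eigenspace spanned by (0, 2, 2).
With v₂ = 2, v = (0, 2, 2), so v₁ = 0.

0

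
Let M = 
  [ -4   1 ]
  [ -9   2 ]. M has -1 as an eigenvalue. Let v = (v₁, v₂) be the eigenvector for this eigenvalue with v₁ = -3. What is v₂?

M + 1I = [[-3, 1], [-9, 3]].
Solving (M + 1I)v = 0 gives the eigenspace spanned by (-3, -9).
With v₁ = -3, v = (-3, -9), so v₂ = -9.

-9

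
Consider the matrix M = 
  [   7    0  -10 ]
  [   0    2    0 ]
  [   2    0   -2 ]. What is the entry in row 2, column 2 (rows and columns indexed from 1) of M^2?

4

Characteristic polynomial: μ^3 - 7μ^2 + 16μ - 12 = (μ - 3)(μ - 2)^2, so the eigenvalues are 2, 2, 3.
μ=3: eigenvector (5, 0, 2).
μ=2: eigenvector (-4, 1, -2).
μ=2: eigenvector (2, 0, 1).
P = [[5, -4, 2], [0, 1, 0], [2, -2, 1]], D = diag(3, 2, 2), P⁻¹ = [[1, 0, -2], [0, 1, 0], [-2, 2, 5]].
M² = P·diag(9, 4, 4)·P⁻¹ = [[29, 0, -50], [0, 4, 0], [10, 0, -16]].
The requested entry is 4.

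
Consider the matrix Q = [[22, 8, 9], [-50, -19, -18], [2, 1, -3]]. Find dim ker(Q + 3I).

Q + 3I = [[25, 8, 9], [-50, -16, -18], [2, 1, 0]].
This matrix has rank 2, so its null space has dimension 3 − 2 = 1.

1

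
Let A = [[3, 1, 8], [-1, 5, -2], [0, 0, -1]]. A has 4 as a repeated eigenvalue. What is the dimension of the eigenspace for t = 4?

1

A − 4I = [[-1, 1, 8], [-1, 1, -2], [0, 0, -5]].
This matrix has rank 2, so its null space has dimension 3 − 2 = 1.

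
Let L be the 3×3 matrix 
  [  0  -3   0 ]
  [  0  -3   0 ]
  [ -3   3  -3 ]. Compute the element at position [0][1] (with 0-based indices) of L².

9

Characteristic polynomial: μ^3 + 6μ^2 + 9μ = μ(μ + 3)^2, so the eigenvalues are -3, -3, 0.
μ=0: eigenvector (1, 0, -1).
μ=-3: eigenvector (1, 1, -1).
μ=-3: eigenvector (0, 0, 1).
P = [[1, 1, 0], [0, 1, 0], [-1, -1, 1]], D = diag(0, -3, -3), P⁻¹ = [[1, -1, 0], [0, 1, 0], [1, 0, 1]].
L² = P·diag(0, 9, 9)·P⁻¹ = [[0, 9, 0], [0, 9, 0], [9, -9, 9]].
The requested entry is 9.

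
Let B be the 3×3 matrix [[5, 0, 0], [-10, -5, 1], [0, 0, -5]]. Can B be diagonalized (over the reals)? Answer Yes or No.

No

Characteristic polynomial: p(r) = r^3 + 5r^2 - 25r - 125 = (r - 5)(r + 5)^2.
r = -5 has algebraic multiplicity 2; rank(B + 5I) = 2, so geometric multiplicity = 1.
Geometric multiplicity < algebraic multiplicity, so B is not diagonalizable.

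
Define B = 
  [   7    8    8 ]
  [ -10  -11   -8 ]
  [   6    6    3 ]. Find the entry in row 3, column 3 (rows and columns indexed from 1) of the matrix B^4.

81

Characteristic polynomial: λ^3 + λ^2 - 9λ - 9 = (λ - 3)(λ + 1)(λ + 3), so the eigenvalues are -3, -1, 3.
λ=-1: eigenvector (1, -1, 0).
λ=-3: eigenvector (0, 1, -1).
λ=3: eigenvector (2, -2, 1).
P = [[1, 0, 2], [-1, 1, -2], [0, -1, 1]], D = diag(-1, -3, 3), P⁻¹ = [[-1, -2, -2], [1, 1, 0], [1, 1, 1]].
B⁴ = P·diag(1, 81, 81)·P⁻¹ = [[161, 160, 160], [-80, -79, -160], [0, 0, 81]].
The requested entry is 81.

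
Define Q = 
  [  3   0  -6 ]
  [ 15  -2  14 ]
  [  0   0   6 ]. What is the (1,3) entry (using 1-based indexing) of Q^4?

-2430

Characteristic polynomial: t^3 - 7t^2 + 36 = (t - 6)(t - 3)(t + 2), so the eigenvalues are -2, 3, 6.
t=3: eigenvector (1, 3, 0).
t=-2: eigenvector (0, 1, 0).
t=6: eigenvector (-2, -2, 1).
P = [[1, 0, -2], [3, 1, -2], [0, 0, 1]], D = diag(3, -2, 6), P⁻¹ = [[1, 0, 2], [-3, 1, -4], [0, 0, 1]].
Q⁴ = P·diag(81, 16, 1296)·P⁻¹ = [[81, 0, -2430], [195, 16, -2170], [0, 0, 1296]].
The requested entry is -2430.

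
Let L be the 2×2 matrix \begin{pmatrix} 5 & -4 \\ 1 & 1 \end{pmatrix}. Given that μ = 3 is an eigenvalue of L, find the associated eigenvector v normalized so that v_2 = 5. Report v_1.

10

L − 3I = [[2, -4], [1, -2]].
Solving (L − 3I)v = 0 gives the eigenspace spanned by (10, 5).
With v_2 = 5, v = (10, 5), so v_1 = 10.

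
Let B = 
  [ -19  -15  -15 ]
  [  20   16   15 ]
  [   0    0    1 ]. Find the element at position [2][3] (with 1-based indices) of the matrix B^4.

-765

Characteristic polynomial: μ^3 + 2μ^2 - 7μ + 4 = (μ - 1)^2(μ + 4), so the eigenvalues are -4, 1, 1.
μ=-4: eigenvector (1, -1, 0).
μ=1: eigenvector (0, -1, 1).
μ=1: eigenvector (-3, 4, 0).
P = [[1, 0, -3], [-1, -1, 4], [0, 1, 0]], D = diag(-4, 1, 1), P⁻¹ = [[4, 3, 3], [0, 0, 1], [1, 1, 1]].
B⁴ = P·diag(256, 1, 1)·P⁻¹ = [[1021, 765, 765], [-1020, -764, -765], [0, 0, 1]].
The requested entry is -765.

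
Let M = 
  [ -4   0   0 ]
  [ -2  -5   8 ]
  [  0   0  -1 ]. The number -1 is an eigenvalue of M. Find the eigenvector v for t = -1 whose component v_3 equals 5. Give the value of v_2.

M + 1I = [[-3, 0, 0], [-2, -4, 8], [0, 0, 0]].
Solving (M + 1I)v = 0 gives the eigenspace spanned by (0, 10, 5).
With v_3 = 5, v = (0, 10, 5), so v_2 = 10.

10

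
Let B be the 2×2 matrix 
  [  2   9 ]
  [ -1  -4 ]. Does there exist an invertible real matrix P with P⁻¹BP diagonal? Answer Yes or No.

Characteristic polynomial: p(λ) = λ^2 + 2λ + 1 = (λ + 1)^2.
λ = -1 has algebraic multiplicity 2; rank(B + 1I) = 1, so geometric multiplicity = 1.
Geometric multiplicity < algebraic multiplicity, so B is not diagonalizable.

No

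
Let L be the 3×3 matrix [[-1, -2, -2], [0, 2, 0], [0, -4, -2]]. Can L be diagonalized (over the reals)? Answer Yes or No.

Yes

Characteristic polynomial: p(t) = t^3 + t^2 - 4t - 4 = (t - 2)(t + 1)(t + 2).
All 3 eigenvalues are distinct, so L is diagonalizable.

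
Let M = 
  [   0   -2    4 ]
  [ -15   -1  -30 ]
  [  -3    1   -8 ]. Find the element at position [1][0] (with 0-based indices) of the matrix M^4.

Characteristic polynomial: μ^3 + 9μ^2 + 20μ + 12 = (μ + 1)(μ + 2)(μ + 6), so the eigenvalues are -6, -2, -1.
μ=-6: eigenvector (1, 3, 0).
μ=-1: eigenvector (-2, 1, 1).
μ=-2: eigenvector (-2, 0, 1).
P = [[1, -2, -2], [3, 1, 0], [0, 1, 1]], D = diag(-6, -1, -2), P⁻¹ = [[1, 0, 2], [-3, 1, -6], [3, -1, 7]].
M⁴ = P·diag(1296, 1, 16)·P⁻¹ = [[1206, 30, 2380], [3885, 1, 7770], [45, -15, 106]].
The requested entry is 3885.

3885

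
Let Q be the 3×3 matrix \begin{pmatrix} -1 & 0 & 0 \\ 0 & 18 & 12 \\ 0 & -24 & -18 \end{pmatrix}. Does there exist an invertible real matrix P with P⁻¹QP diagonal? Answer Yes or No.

Characteristic polynomial: p(t) = t^3 + t^2 - 36t - 36 = (t - 6)(t + 1)(t + 6).
All 3 eigenvalues are distinct, so Q is diagonalizable.

Yes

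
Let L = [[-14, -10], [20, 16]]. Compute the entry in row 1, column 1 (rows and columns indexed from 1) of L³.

-344

Characteristic polynomial: μ^2 - 2μ - 24 = (μ - 6)(μ + 4), so the eigenvalues are -4, 6.
μ=-4: eigenvector (-1, 1).
μ=6: eigenvector (-1, 2).
P = [[-1, -1], [1, 2]], D = diag(-4, 6), P⁻¹ = [[-2, -1], [1, 1]].
L³ = P·diag(-64, 216)·P⁻¹ = [[-344, -280], [560, 496]].
The requested entry is -344.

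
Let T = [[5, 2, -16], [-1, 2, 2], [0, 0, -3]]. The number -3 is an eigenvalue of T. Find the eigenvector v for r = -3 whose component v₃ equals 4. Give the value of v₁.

8

T + 3I = [[8, 2, -16], [-1, 5, 2], [0, 0, 0]].
Solving (T + 3I)v = 0 gives the eigenspace spanned by (8, 0, 4).
With v₃ = 4, v = (8, 0, 4), so v₁ = 8.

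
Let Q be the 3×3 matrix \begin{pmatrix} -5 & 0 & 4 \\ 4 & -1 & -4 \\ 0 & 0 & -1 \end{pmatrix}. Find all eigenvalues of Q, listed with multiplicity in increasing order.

-5, -1, -1

Characteristic polynomial: p(r) = r^3 + 7r^2 + 11r + 5 = (r + 1)^2(r + 5).
Roots (with multiplicity): -5, -1, -1.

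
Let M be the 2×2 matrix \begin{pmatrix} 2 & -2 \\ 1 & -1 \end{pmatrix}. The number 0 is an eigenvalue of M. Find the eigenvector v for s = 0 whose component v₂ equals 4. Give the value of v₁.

4

M = [[2, -2], [1, -1]].
Solving (M)v = 0 gives the eigenspace spanned by (4, 4).
With v₂ = 4, v = (4, 4), so v₁ = 4.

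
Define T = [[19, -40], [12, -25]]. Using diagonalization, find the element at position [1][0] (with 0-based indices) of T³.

372

Characteristic polynomial: r^2 + 6r + 5 = (r + 1)(r + 5), so the eigenvalues are -5, -1.
r=-5: eigenvector (-5, -3).
r=-1: eigenvector (2, 1).
P = [[-5, 2], [-3, 1]], D = diag(-5, -1), P⁻¹ = [[1, -2], [3, -5]].
T³ = P·diag(-125, -1)·P⁻¹ = [[619, -1240], [372, -745]].
The requested entry is 372.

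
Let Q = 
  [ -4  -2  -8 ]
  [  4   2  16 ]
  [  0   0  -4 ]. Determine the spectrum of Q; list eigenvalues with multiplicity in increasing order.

Characteristic polynomial: p(μ) = μ^3 + 6μ^2 + 8μ = μ(μ + 2)(μ + 4).
Roots (with multiplicity): -4, -2, 0.

-4, -2, 0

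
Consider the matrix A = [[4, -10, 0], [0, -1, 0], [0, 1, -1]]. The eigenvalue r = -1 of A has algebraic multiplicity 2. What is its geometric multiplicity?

A + 1I = [[5, -10, 0], [0, 0, 0], [0, 1, 0]].
This matrix has rank 2, so its null space has dimension 3 − 2 = 1.

1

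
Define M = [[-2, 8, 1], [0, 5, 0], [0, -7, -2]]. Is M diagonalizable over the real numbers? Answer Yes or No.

No

Characteristic polynomial: p(μ) = μ^3 - μ^2 - 16μ - 20 = (μ - 5)(μ + 2)^2.
μ = -2 has algebraic multiplicity 2; rank(M + 2I) = 2, so geometric multiplicity = 1.
Geometric multiplicity < algebraic multiplicity, so M is not diagonalizable.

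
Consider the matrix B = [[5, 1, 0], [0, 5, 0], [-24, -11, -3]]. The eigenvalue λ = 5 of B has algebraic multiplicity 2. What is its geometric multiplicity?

1

B − 5I = [[0, 1, 0], [0, 0, 0], [-24, -11, -8]].
This matrix has rank 2, so its null space has dimension 3 − 2 = 1.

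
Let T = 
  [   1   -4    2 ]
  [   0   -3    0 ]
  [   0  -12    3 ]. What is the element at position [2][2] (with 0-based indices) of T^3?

27

Characteristic polynomial: r^3 - r^2 - 9r + 9 = (r - 3)(r - 1)(r + 3), so the eigenvalues are -3, 1, 3.
r=1: eigenvector (1, 0, 0).
r=-3: eigenvector (0, 1, 2).
r=3: eigenvector (1, 0, 1).
P = [[1, 0, 1], [0, 1, 0], [0, 2, 1]], D = diag(1, -3, 3), P⁻¹ = [[1, 2, -1], [0, 1, 0], [0, -2, 1]].
T³ = P·diag(1, -27, 27)·P⁻¹ = [[1, -52, 26], [0, -27, 0], [0, -108, 27]].
The requested entry is 27.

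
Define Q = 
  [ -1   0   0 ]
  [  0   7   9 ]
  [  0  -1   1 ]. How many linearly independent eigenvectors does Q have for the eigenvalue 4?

1

Q − 4I = [[-5, 0, 0], [0, 3, 9], [0, -1, -3]].
This matrix has rank 2, so its null space has dimension 3 − 2 = 1.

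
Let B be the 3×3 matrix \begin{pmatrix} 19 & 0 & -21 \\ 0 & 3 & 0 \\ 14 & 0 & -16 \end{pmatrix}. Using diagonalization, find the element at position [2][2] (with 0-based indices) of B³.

Characteristic polynomial: μ^3 - 6μ^2 - μ + 30 = (μ - 5)(μ - 3)(μ + 2), so the eigenvalues are -2, 3, 5.
μ=5: eigenvector (3, 0, 2).
μ=3: eigenvector (0, 1, 0).
μ=-2: eigenvector (1, 0, 1).
P = [[3, 0, 1], [0, 1, 0], [2, 0, 1]], D = diag(5, 3, -2), P⁻¹ = [[1, 0, -1], [0, 1, 0], [-2, 0, 3]].
B³ = P·diag(125, 27, -8)·P⁻¹ = [[391, 0, -399], [0, 27, 0], [266, 0, -274]].
The requested entry is -274.

-274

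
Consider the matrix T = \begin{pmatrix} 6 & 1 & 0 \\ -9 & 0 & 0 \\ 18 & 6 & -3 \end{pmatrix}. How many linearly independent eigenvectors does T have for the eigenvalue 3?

T − 3I = [[3, 1, 0], [-9, -3, 0], [18, 6, -6]].
This matrix has rank 2, so its null space has dimension 3 − 2 = 1.

1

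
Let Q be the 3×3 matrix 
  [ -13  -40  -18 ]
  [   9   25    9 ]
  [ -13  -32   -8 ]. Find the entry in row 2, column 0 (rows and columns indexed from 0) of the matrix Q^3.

-151

Characteristic polynomial: s^3 - 4s^2 - 7s + 10 = (s - 5)(s - 1)(s + 2), so the eigenvalues are -2, 1, 5.
s=5: eigenvector (1, 0, -1).
s=1: eigenvector (-6, 3, -2).
s=-2: eigenvector (2, -1, 1).
P = [[1, -6, 2], [0, 3, -1], [-1, -2, 1]], D = diag(5, 1, -2), P⁻¹ = [[1, 2, 0], [1, 3, 1], [3, 8, 3]].
Q³ = P·diag(125, 1, -8)·P⁻¹ = [[71, 104, -54], [27, 73, 27], [-151, -320, -26]].
The requested entry is -151.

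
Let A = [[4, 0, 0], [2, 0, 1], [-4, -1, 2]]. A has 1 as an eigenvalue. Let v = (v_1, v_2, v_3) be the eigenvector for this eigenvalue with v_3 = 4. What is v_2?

A − 1I = [[3, 0, 0], [2, -1, 1], [-4, -1, 1]].
Solving (A − 1I)v = 0 gives the eigenspace spanned by (0, 4, 4).
With v_3 = 4, v = (0, 4, 4), so v_2 = 4.

4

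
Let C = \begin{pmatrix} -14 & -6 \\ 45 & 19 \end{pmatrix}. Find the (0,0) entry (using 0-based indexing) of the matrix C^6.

Characteristic polynomial: μ^2 - 5μ + 4 = (μ - 4)(μ - 1), so the eigenvalues are 1, 4.
μ=4: eigenvector (-1, 3).
μ=1: eigenvector (-2, 5).
P = [[-1, -2], [3, 5]], D = diag(4, 1), P⁻¹ = [[5, 2], [-3, -1]].
C⁶ = P·diag(4096, 1)·P⁻¹ = [[-20474, -8190], [61425, 24571]].
The requested entry is -20474.

-20474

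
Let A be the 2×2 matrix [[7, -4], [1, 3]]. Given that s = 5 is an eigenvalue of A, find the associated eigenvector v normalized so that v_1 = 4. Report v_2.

A − 5I = [[2, -4], [1, -2]].
Solving (A − 5I)v = 0 gives the eigenspace spanned by (4, 2).
With v_1 = 4, v = (4, 2), so v_2 = 2.

2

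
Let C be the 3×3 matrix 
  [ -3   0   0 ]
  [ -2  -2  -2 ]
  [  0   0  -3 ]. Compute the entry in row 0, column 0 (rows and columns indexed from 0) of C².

9

Characteristic polynomial: λ^3 + 8λ^2 + 21λ + 18 = (λ + 2)(λ + 3)^2, so the eigenvalues are -3, -3, -2.
λ=-3: eigenvector (1, 0, -1).
λ=-2: eigenvector (0, 1, 0).
λ=-3: eigenvector (0, 2, 1).
P = [[1, 0, 0], [0, 1, 2], [-1, 0, 1]], D = diag(-3, -2, -3), P⁻¹ = [[1, 0, 0], [-2, 1, -2], [1, 0, 1]].
C² = P·diag(9, 4, 9)·P⁻¹ = [[9, 0, 0], [10, 4, 10], [0, 0, 9]].
The requested entry is 9.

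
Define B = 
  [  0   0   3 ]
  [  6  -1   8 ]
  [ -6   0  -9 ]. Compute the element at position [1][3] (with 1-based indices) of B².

-27

Characteristic polynomial: t^3 + 10t^2 + 27t + 18 = (t + 1)(t + 3)(t + 6), so the eigenvalues are -6, -3, -1.
t=-6: eigenvector (-1, -2, 2).
t=-1: eigenvector (0, 1, 0).
t=-3: eigenvector (-1, -1, 1).
P = [[-1, 0, -1], [-2, 1, -1], [2, 0, 1]], D = diag(-6, -1, -3), P⁻¹ = [[1, 0, 1], [0, 1, 1], [-2, 0, -1]].
B² = P·diag(36, 1, 9)·P⁻¹ = [[-18, 0, -27], [-54, 1, -62], [54, 0, 63]].
The requested entry is -27.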